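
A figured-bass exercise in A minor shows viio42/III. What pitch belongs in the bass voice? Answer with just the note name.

Ab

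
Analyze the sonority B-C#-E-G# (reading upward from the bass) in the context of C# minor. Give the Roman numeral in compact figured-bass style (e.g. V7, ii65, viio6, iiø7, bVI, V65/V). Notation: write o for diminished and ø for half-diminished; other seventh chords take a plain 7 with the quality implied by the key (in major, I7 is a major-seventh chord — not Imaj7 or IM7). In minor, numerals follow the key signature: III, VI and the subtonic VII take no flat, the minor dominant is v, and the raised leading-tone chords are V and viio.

i42

The pitches C#-E-G#-B form a minor seventh chord rooted on C#.
C# is scale degree 1 in C# minor, and a minor seventh chord on that degree is written i7.
With B in the bass the chord is in third inversion, so the figured bass is 42.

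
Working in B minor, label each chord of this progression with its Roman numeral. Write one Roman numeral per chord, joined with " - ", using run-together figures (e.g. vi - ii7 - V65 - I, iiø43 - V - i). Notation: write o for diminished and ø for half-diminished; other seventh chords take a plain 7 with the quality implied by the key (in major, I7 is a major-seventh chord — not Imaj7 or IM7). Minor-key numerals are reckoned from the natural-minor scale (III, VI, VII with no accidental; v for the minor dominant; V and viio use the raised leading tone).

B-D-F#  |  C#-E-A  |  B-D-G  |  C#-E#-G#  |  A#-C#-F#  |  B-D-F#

i - VII6 - VI6 - V/V - V6 - i

B-D-F#: minor triad on B = scale degree 1 → i.
C#-E-A: major triad on A = scale degree 7 → VII6.
B-D-G: root G is the submediant; major triad there is VI6.
C#-E#-G#: a major triad on C#, the applied dominant of V → V/V.
A#-C#-F#: major triad on F# = scale degree 5 → V6.
B-D-F# has root B, degree 1 in B minor, so i.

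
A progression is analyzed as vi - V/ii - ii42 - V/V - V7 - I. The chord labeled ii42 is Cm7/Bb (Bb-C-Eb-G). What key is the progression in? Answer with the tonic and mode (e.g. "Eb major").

The anchor chord is a minor seventh chord on C, labeled ii42.
ii42 on C implies C is the supertonic; that puts the tonic at Bb, and the lowercase numeral fits major mode.

Bb major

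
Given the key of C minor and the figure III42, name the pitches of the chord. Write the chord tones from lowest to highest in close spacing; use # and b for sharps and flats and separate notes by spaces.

D Eb G Bb

In C minor, the mediant is Eb, and the diatonic chord built there is a major seventh chord.
That chord is spelled Eb-G-Bb-D.
With the 42 figure the chord is in third inversion; from the bass D upward in close position it reads D-Eb-G-Bb.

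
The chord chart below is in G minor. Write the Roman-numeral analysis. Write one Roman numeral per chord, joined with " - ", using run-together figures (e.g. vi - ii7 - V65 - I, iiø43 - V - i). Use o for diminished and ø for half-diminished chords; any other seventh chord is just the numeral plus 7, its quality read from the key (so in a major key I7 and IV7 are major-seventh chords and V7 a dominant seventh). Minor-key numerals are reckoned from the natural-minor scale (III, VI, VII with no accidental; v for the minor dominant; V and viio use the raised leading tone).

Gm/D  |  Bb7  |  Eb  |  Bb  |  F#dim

i64 - V7/VI - VI - III - viio

Gm/D has root G, degree 1 in G minor, so i64.
Bb7: a dominant seventh chord on Bb, the applied dominant of VI → V7/VI.
Eb: root Eb is the submediant; major triad there is VI.
Bb has root Bb, degree 3 in G minor, so III.
F#dim: root F# is the leading tone; diminished triad there is viio.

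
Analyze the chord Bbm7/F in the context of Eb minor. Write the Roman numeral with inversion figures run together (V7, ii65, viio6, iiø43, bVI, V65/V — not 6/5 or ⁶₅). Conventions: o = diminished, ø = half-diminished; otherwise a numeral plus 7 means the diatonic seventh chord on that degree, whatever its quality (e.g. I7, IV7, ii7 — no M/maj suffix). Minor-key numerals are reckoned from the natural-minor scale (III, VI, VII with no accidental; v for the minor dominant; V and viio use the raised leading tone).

Stacked in thirds the chord is Bb-Db-F-Ab: a minor seventh chord on Bb.
Bb is scale degree 5 in Eb minor, and a minor seventh chord on that degree is written v7.
With F in the bass the chord is in second inversion, so the figured bass is 43.

v43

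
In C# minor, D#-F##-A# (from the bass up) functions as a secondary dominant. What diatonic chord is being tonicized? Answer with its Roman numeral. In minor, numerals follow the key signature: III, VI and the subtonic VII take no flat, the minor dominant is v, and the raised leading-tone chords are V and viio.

V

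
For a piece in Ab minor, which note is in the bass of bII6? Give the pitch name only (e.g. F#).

Db

bII in Ab minor has root Bbb; the chord is Bbb-Db-Fb.
The figure 6 means first inversion — the third is in the bass.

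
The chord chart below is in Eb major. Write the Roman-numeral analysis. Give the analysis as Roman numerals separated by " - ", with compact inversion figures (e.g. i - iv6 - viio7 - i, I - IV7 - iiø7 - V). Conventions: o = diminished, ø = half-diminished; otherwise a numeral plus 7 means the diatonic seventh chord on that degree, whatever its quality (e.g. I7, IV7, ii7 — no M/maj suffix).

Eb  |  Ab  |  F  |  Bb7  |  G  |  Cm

I - IV - V/V - V7 - V/vi - vi

Eb: major triad on Eb = scale degree 1 → I.
Ab: major triad on Ab = scale degree 4 → IV.
F is the secondary dominant of V (major triad on F): V/V.
Bb7: root Bb is the dominant; dominant seventh chord there is V7.
G: chromatic; G is V of vi, so V/vi.
Cm: minor triad on C = scale degree 6 → vi.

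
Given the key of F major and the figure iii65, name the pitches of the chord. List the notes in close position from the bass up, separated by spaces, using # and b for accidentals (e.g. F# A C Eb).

In F major, the mediant is A, and the diatonic chord built there is a minor seventh chord.
That chord is spelled A-C-E-G.
With the 65 figure the chord is in first inversion; from the bass C upward in close position it reads C-E-G-A.

C E G A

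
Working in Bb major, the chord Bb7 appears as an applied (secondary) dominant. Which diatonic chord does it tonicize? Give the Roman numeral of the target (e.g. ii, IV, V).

IV

The chord is a dominant seventh chord on Bb.
A dominant resolves down a perfect fifth: Bb → Eb. In Bb major, Eb is scale degree 4, i.e. IV.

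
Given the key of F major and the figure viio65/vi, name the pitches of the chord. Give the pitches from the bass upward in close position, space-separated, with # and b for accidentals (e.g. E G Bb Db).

E G Bb C#

viio65/vi is a secondary leading-tone chord. The target vi is D in F major; the applied chord is rooted a semitone below, on C#.
Building a fully diminished seventh chord on C# gives C#-E-G-Bb.
With the 65 figure the chord is in first inversion; from the bass E upward in close position it reads E-G-Bb-C#.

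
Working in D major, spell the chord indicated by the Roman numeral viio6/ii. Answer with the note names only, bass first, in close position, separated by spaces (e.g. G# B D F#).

F# A D#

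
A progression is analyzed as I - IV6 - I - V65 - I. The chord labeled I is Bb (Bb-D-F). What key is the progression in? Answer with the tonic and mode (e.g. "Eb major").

Bb major

I is given as Bb-D-F — a major triad with root Bb.
If Bb is scale degree 1 and the mode makes that degree carry a major triad, the tonic is Bb and the mode is major.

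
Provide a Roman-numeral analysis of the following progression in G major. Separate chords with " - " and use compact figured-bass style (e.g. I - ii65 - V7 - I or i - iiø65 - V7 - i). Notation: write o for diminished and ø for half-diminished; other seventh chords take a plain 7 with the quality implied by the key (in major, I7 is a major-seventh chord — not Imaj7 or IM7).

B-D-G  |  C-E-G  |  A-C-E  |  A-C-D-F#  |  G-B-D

B-D-G: root G is the tonic; major triad there is I6.
C-E-G: major triad on C = scale degree 4 → IV.
A-C-E has root A, degree 2 in G major, so ii.
A-C-D-F# has root D, degree 5 in G major, so V43.
G-B-D: major triad on G = scale degree 1 → I.

I6 - IV - ii - V43 - I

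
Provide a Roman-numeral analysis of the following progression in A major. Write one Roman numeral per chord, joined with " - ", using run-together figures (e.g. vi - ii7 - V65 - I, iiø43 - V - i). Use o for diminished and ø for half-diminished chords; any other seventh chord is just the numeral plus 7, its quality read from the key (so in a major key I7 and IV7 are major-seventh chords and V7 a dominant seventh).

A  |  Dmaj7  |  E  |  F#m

I - IV7 - V - vi

A has root A, degree 1 in A major, so I.
Dmaj7: root D is the subdominant; major seventh chord there is IV7.
E has root E, degree 5 in A major, so V.
F#m: minor triad on F# = scale degree 6 → vi.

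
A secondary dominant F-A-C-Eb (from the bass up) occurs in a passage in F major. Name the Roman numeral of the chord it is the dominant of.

IV

The chord is a dominant seventh chord on F.
A dominant resolves down a perfect fifth: F → Bb. In F major, Bb is scale degree 4, i.e. IV.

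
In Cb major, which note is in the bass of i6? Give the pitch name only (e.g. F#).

i in Cb major has root Cb; the chord is Cb-Ebb-Gb.
The figure 6 means first inversion — the third is in the bass.

Ebb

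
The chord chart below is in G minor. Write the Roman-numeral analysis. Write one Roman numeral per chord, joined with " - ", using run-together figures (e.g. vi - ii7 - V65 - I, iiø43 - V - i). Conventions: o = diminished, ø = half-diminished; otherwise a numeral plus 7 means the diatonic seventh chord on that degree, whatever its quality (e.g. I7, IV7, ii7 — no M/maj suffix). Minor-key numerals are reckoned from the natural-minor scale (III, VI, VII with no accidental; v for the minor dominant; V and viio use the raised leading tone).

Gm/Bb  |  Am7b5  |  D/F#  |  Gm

i6 - iiø7 - V6 - i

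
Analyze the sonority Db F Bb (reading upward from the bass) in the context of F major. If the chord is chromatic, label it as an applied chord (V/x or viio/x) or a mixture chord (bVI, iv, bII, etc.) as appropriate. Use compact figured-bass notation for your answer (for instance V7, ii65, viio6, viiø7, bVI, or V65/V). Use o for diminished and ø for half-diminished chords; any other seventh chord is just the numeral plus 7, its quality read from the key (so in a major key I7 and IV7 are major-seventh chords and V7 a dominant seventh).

iv6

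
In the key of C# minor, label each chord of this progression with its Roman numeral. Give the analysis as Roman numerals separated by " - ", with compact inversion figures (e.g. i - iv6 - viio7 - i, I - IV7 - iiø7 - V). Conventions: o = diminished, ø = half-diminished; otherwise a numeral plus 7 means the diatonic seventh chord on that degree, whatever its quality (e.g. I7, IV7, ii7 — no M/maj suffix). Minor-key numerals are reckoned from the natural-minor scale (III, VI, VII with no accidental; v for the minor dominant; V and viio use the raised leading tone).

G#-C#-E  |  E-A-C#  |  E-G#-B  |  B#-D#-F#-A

G#-C#-E has root C#, degree 1 in C# minor, so i64.
E-A-C#: major triad on A = scale degree 6 → VI64.
E-G#-B: root E is the mediant; major triad there is III.
B#-D#-F#-A: root B# is the leading tone; fully diminished seventh chord there is viio7.

i64 - VI64 - III - viio7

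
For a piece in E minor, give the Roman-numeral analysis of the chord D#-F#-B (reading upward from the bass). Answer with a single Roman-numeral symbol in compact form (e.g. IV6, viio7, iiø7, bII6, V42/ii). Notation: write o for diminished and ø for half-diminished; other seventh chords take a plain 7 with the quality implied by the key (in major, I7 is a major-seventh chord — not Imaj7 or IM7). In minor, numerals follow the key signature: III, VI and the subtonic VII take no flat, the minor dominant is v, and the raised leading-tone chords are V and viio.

V6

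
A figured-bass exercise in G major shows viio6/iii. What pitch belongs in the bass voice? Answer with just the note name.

C#

The applied chord viio6/iii is rooted on A#: A#-C#-E.
The figure 6 means first inversion — the third is in the bass.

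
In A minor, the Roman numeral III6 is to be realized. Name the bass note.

III in A minor has root C; the chord is C-E-G.
The figure 6 means first inversion — the third is in the bass.

E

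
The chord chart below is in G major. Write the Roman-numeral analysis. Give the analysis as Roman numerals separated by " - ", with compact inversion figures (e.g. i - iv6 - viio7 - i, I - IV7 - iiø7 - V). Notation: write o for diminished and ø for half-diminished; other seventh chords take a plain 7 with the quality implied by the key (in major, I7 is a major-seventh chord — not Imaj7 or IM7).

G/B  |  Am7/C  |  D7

I6 - ii65 - V7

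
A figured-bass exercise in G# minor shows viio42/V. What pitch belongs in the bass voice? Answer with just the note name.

The applied chord viio42/V is rooted on C##: C##-E#-G#-B.
The figure 42 means third inversion — the seventh is in the bass.

B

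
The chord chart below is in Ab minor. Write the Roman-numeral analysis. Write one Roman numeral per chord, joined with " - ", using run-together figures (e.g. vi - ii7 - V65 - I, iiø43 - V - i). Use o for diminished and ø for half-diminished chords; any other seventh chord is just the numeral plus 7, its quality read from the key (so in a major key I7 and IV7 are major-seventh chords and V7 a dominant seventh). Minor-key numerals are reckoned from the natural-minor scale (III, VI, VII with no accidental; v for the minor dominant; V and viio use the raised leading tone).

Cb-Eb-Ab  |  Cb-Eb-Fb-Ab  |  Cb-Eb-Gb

i6 - VI43 - III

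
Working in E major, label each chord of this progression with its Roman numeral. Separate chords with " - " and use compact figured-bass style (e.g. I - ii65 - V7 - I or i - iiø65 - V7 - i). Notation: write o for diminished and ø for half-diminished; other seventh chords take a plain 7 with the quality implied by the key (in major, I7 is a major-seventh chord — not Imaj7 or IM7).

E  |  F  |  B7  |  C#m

E has root E, degree 1 in E major, so I.
F: F with this quality isn't in the key; a major triad on b2 is the Neapolitan chord, bII.
B7 has root B, degree 5 in E major, so V7.
C#m has root C#, degree 6 in E major, so vi.

I - bII - V7 - vi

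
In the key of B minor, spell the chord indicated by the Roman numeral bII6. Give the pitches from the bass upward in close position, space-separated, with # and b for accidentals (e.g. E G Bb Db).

bII6 is the Neapolitan sixth — a major triad on the lowered second degree, here in its customary first inversion. In B minor that root is C.
So the chord is C-E-G, a major triad.
With the 6 figure the chord is in first inversion; from the bass E upward in close position it reads E-G-C.

E G C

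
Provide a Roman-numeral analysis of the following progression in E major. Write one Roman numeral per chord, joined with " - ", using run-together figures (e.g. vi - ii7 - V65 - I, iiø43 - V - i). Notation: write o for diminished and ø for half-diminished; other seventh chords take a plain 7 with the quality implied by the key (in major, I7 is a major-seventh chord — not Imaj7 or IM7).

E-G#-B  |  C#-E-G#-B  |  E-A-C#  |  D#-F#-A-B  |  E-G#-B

E-G#-B: root E is the tonic; major triad there is I.
C#-E-G#-B has root C#, degree 6 in E major, so vi7.
E-A-C#: major triad on A = scale degree 4 → IV64.
D#-F#-A-B: root B is the dominant; dominant seventh chord there is V65.
E-G#-B: root E is the tonic; major triad there is I.

I - vi7 - IV64 - V65 - I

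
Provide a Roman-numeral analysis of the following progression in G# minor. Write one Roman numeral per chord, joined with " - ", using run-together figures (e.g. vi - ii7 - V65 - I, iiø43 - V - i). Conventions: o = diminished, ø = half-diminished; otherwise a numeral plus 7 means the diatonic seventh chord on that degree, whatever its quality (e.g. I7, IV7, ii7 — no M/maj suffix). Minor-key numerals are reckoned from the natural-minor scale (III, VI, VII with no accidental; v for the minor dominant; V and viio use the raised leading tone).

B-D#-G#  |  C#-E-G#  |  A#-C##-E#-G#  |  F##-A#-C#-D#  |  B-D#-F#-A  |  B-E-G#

B-D#-G#: minor triad on G# = scale degree 1 → i6.
C#-E-G#: minor triad on C# = scale degree 4 → iv.
A#-C##-E#-G#: a dominant seventh chord on A#, the applied dominant of V → V7/V.
F##-A#-C#-D#: dominant seventh chord on D# = scale degree 5 → V65.
B-D#-F#-A: chromatic; B is V of VI, so V7/VI.
B-E-G# has root E, degree 6 in G# minor, so VI64.

i6 - iv - V7/V - V65 - V7/VI - VI64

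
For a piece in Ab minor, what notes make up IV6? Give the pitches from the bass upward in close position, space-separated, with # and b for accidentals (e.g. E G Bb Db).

IV6 is the major subdominant, borrowed from the parallel major. In Ab minor that root is Db.
So the chord is Db-F-Ab.
The figured bass 6 indicates first inversion, placing the third (F) in the bass: F-Ab-Db.

F Ab Db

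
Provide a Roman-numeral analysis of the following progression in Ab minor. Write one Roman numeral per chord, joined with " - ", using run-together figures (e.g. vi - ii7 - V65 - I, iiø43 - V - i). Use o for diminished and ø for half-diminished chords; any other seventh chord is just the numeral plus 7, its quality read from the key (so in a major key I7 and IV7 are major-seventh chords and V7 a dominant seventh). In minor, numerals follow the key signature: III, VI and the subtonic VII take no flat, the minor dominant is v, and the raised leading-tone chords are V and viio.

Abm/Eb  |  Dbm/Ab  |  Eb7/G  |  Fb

Abm/Eb has root Ab, degree 1 in Ab minor, so i64.
Dbm/Ab has root Db, degree 4 in Ab minor, so iv64.
Eb7/G: root Eb is the dominant; dominant seventh chord there is V65.
Fb has root Fb, degree 6 in Ab minor, so VI.

i64 - iv64 - V65 - VI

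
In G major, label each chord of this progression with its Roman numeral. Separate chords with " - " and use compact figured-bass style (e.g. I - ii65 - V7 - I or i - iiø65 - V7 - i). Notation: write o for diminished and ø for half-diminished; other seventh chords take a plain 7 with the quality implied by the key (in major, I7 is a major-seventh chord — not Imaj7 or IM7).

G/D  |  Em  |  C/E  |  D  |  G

G/D: major triad on G = scale degree 1 → I64.
Em has root E, degree 6 in G major, so vi.
C/E: root C is the subdominant; major triad there is IV6.
D: root D is the dominant; major triad there is V.
G: root G is the tonic; major triad there is I.

I64 - vi - IV6 - V - I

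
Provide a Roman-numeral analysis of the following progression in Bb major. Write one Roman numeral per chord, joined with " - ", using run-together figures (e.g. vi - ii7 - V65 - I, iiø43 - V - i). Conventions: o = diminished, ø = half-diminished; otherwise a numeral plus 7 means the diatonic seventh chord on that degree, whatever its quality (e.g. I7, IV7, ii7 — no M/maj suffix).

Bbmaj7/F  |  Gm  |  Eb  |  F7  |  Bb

Bbmaj7/F: root Bb is the tonic; major seventh chord there is I43.
Gm: root G is the submediant; minor triad there is vi.
Eb: major triad on Eb = scale degree 4 → IV.
F7: root F is the dominant; dominant seventh chord there is V7.
Bb: major triad on Bb = scale degree 1 → I.

I43 - vi - IV - V7 - I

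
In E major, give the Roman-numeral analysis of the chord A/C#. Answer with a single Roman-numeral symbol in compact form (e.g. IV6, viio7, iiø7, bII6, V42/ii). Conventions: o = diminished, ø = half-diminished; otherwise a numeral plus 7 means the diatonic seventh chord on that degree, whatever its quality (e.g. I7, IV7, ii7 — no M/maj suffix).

IV6

Stacked in thirds the chord is A-C#-E: a major triad on A.
A is scale degree 4 in E major, and a major triad on that degree is written IV.
With C# in the bass the chord is in first inversion, so the figured bass is 6.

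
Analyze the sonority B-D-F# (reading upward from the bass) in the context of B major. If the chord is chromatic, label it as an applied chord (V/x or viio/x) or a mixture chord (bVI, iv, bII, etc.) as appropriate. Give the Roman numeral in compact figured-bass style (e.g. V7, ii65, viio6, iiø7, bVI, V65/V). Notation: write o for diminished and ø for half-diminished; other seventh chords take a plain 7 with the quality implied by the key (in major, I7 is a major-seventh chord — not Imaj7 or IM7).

i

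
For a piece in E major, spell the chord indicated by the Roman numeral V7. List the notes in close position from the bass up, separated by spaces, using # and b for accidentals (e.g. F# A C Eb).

In E major, scale degree 5 is B, and the diatonic chord built there is a dominant seventh chord.
Stacking thirds from B gives B-D#-F#-A.

B D# F# A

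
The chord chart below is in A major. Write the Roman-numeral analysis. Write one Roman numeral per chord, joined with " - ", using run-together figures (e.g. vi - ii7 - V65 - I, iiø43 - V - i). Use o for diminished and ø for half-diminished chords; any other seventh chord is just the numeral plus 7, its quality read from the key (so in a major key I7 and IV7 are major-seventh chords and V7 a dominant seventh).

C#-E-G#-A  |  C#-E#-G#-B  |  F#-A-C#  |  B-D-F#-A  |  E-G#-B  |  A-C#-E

I65 - V7/vi - vi - ii7 - V - I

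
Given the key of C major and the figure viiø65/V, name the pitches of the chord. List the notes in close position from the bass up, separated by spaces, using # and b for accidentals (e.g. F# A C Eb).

A C E F#

viiø65/V is a secondary leading-tone chord. The target V is G in C major; the applied chord is rooted a semitone below, on F#.
Building a half-diminished seventh chord on F# gives F#-A-C-E.
The figured bass 65 indicates first inversion, placing the third (A) in the bass: A-C-E-F#.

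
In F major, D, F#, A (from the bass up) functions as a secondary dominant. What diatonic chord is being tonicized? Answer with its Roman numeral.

ii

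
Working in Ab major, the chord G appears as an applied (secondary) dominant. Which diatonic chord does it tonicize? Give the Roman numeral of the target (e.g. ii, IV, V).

iii

The chord is a major triad on G.
A dominant resolves down a perfect fifth: G → C. In Ab major, C is scale degree 3, i.e. iii.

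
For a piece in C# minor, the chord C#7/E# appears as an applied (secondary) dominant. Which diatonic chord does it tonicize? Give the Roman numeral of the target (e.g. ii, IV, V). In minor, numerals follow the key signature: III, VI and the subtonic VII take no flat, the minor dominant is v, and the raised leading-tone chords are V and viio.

The chord is a dominant seventh chord on C#.
A dominant resolves down a perfect fifth: C# → F#. In C# minor, F# is scale degree 4, i.e. iv.

iv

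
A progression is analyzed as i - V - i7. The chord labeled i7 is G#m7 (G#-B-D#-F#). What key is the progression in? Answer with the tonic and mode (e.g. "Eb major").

G# minor

i7 is given as G#-B-D#-F# — a minor seventh chord with root G#.
If G# is scale degree 1 and the mode makes that degree carry a minor seventh chord, the tonic is G# and the mode is minor.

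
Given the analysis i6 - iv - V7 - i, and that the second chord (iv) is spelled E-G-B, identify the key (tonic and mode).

The anchor chord is a minor triad on E, labeled iv.
Counting down 3 scale steps from E places the tonic on B; a minor triad on degree 4 is diatonic only in minor.

B minor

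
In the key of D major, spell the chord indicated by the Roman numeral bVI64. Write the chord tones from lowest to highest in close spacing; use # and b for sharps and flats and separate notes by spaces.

F Bb D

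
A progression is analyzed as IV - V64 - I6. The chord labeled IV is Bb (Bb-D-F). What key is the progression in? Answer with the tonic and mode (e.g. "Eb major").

The chord Bb is a major triad rooted on Bb; its label is IV.
Counting down 3 scale steps from Bb places the tonic on F; a major triad on degree 4 is diatonic only in major.

F major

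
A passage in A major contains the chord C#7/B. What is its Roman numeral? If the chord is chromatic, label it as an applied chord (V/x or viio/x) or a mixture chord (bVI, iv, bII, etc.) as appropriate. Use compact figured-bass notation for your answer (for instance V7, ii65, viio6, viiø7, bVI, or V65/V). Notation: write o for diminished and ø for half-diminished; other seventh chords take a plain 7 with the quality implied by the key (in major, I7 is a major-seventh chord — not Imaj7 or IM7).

The pitches C#-E#-G#-B form a dominant seventh chord rooted on C#.
C# is not a diatonic chord root with this quality in A major, but it lies a perfect fifth above F# (vi), so the chord functions as an applied dominant of vi.
With B in the bass the chord is in third inversion, so the figured bass is 42.

V42/vi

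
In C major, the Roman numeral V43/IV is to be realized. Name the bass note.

The applied chord V43/IV is rooted on C: C-E-G-Bb.
The figure 43 means second inversion — the fifth is in the bass.

G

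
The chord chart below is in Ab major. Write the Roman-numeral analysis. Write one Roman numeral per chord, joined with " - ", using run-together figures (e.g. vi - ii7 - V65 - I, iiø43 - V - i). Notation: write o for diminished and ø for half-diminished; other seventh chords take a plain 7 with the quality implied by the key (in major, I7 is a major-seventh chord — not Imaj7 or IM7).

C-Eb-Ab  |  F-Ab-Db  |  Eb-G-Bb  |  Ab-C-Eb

C-Eb-Ab has root Ab, degree 1 in Ab major, so I6.
F-Ab-Db: major triad on Db = scale degree 4 → IV6.
Eb-G-Bb has root Eb, degree 5 in Ab major, so V.
Ab-C-Eb: root Ab is the tonic; major triad there is I.

I6 - IV6 - V - I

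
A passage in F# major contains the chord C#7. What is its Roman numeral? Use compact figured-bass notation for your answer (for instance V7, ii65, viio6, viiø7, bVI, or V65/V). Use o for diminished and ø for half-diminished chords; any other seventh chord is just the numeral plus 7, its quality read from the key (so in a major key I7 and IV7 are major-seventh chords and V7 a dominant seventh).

Stacked in thirds the chord is C#-E#-G#-B: a dominant seventh chord on C#.
C# is scale degree 5 in F# major, and a dominant seventh chord on that degree is written V7.

V7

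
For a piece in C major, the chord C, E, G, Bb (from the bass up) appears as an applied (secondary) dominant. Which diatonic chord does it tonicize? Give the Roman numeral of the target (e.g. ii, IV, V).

The chord is a dominant seventh chord on C.
A dominant resolves down a perfect fifth: C → F. In C major, F is scale degree 4, i.e. IV.

IV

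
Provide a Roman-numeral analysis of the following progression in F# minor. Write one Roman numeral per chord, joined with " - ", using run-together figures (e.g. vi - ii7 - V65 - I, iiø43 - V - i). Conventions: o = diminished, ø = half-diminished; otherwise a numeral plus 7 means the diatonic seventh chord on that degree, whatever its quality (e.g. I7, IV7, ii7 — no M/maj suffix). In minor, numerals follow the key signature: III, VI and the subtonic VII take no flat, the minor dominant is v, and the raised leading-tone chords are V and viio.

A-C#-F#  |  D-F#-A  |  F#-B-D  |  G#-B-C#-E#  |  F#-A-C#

i6 - VI - iv64 - V43 - i

A-C#-F#: root F# is the tonic; minor triad there is i6.
D-F#-A has root D, degree 6 in F# minor, so VI.
F#-B-D: root B is the subdominant; minor triad there is iv64.
G#-B-C#-E#: dominant seventh chord on C# = scale degree 5 → V43.
F#-A-C#: minor triad on F# = scale degree 1 → i.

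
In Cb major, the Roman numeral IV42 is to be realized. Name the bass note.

IV in Cb major has root Fb; the chord is Fb-Ab-Cb-Eb.
The figure 42 means third inversion — the seventh is in the bass.

Eb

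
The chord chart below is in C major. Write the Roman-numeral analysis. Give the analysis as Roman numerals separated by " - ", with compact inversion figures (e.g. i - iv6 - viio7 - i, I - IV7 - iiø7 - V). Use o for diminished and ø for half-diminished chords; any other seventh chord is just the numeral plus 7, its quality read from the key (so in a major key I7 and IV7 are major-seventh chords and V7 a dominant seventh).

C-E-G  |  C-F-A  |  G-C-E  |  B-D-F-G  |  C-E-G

I - IV64 - I64 - V65 - I

C-E-G: root C is the tonic; major triad there is I.
C-F-A: major triad on F = scale degree 4 → IV64.
G-C-E has root C, degree 1 in C major, so I64.
B-D-F-G has root G, degree 5 in C major, so V65.
C-E-G: root C is the tonic; major triad there is I.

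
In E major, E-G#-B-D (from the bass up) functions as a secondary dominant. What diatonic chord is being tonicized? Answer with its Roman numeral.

The chord is a dominant seventh chord on E.
A dominant resolves down a perfect fifth: E → A. In E major, A is scale degree 4, i.e. IV.

IV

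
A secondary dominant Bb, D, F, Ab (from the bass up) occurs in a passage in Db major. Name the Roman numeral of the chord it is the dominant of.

ii

The chord is a dominant seventh chord on Bb.
A dominant resolves down a perfect fifth: Bb → Eb. In Db major, Eb is scale degree 2, i.e. ii.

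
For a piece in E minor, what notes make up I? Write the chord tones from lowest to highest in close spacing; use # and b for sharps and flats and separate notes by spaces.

E G# B

Scale degree 1 in E minor is E; here the chord built on it is altered to a major triad. I is the major tonic (Picardy third), borrowed from the parallel major.
So the chord is E-G#-B.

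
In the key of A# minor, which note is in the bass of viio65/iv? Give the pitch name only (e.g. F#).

E#

The applied chord viio65/iv is rooted on C##: C##-E#-G#-B.
The figure 65 means first inversion — the third is in the bass.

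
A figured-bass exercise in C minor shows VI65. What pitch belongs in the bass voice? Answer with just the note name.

VI in C minor has root Ab; the chord is Ab-C-Eb-G.
The figure 65 means first inversion — the third is in the bass.

C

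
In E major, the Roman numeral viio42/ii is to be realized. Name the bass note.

D

The applied chord viio42/ii is rooted on E#: E#-G#-B-D.
The figure 42 means third inversion — the seventh is in the bass.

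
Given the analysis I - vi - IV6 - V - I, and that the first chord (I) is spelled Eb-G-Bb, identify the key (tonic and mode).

Eb major

I is given as Eb-G-Bb — a major triad with root Eb.
If Eb is scale degree 1 and the mode makes that degree carry a major triad, the tonic is Eb and the mode is major.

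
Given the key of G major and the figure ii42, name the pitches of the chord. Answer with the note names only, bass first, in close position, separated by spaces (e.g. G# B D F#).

G A C E

The numeral's case and figure indicate a minor seventh chord. In G major its root, the second degree, is A.
Stacking thirds from A gives A-C-E-G.
The figured bass 42 indicates third inversion, placing the seventh (G) in the bass: G-A-C-E.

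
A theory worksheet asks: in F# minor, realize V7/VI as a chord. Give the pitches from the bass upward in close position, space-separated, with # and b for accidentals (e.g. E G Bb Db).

V7/VI is a secondary dominant — the dominant seventh of VI. VI in F# minor is D, so the applied chord's root is A, a perfect fifth above.
Building a dominant seventh chord on A gives A-C#-E-G.

A C# E G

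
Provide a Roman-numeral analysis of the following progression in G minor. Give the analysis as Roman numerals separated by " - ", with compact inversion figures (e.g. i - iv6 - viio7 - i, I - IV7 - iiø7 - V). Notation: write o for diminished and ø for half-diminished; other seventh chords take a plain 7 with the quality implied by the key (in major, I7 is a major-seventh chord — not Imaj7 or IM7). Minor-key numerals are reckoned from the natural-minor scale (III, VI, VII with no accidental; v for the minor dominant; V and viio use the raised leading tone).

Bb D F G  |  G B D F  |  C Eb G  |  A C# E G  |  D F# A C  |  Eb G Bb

Bb-D-F-G: minor seventh chord on G = scale degree 1 → i65.
G-B-D-F: a dominant seventh chord on G, the applied dominant of iv → V7/iv.
C-Eb-G: root C is the subdominant; minor triad there is iv.
A-C#-E-G: chromatic; A is V of V, so V7/V.
D-F#-A-C has root D, degree 5 in G minor, so V7.
Eb-G-Bb has root Eb, degree 6 in G minor, so VI.

i65 - V7/iv - iv - V7/V - V7 - VI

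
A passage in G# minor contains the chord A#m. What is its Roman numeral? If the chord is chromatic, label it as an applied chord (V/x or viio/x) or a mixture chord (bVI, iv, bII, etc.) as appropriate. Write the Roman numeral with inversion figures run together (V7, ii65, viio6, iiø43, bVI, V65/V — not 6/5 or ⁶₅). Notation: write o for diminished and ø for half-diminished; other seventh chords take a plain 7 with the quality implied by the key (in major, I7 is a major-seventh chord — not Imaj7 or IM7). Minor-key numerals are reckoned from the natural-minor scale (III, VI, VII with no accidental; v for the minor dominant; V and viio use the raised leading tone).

The pitches A#-C#-E# form a minor triad rooted on A#.
A# is the second degree of G# minor. This is the minor supertonic, borrowed from the parallel major (the Dorian ii).

ii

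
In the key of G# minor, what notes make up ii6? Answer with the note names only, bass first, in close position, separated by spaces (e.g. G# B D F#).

C# E# A#

Scale degree 2 in G# minor is A#; here the chord built on it is altered to a minor triad. ii6 is the minor supertonic, borrowed from the parallel major (the Dorian ii).
So the chord is A#-C#-E#, a minor triad.
The figured bass 6 indicates first inversion, placing the third (C#) in the bass: C#-E#-A#.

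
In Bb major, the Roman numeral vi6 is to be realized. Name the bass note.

Bb

vi in Bb major has root G; the chord is G-Bb-D.
The figure 6 means first inversion — the third is in the bass.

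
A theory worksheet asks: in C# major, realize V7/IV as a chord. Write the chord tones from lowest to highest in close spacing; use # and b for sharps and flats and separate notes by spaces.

V7/IV is a secondary dominant — the dominant seventh of IV. IV in C# major is F#, so the applied chord's root is C#, a perfect fifth above.
Building a dominant seventh chord on C# gives C#-E#-G#-B.

C# E# G# B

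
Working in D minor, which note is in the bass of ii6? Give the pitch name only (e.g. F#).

ii in D minor has root E; the chord is E-G-B.
The figure 6 means first inversion — the third is in the bass.

G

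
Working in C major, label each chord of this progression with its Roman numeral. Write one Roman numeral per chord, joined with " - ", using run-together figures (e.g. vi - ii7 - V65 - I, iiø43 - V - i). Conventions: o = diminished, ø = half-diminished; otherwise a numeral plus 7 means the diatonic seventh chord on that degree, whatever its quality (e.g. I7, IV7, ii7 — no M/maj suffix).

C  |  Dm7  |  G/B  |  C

I - ii7 - V6 - I

C: major triad on C = scale degree 1 → I.
Dm7: minor seventh chord on D = scale degree 2 → ii7.
G/B: major triad on G = scale degree 5 → V6.
C: root C is the tonic; major triad there is I.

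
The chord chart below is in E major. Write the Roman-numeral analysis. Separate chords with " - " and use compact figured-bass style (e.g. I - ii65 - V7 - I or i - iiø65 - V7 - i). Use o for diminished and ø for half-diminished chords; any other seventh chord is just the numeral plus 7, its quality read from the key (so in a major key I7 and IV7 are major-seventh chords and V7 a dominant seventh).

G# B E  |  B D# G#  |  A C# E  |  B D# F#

G#-B-E: major triad on E = scale degree 1 → I6.
B-D#-G#: minor triad on G# = scale degree 3 → iii6.
A-C#-E has root A, degree 4 in E major, so IV.
B-D#-F# has root B, degree 5 in E major, so V.

I6 - iii6 - IV - V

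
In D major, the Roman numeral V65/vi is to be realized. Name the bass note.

A#

The applied chord V65/vi is rooted on F#: F#-A#-C#-E.
The figure 65 means first inversion — the third is in the bass.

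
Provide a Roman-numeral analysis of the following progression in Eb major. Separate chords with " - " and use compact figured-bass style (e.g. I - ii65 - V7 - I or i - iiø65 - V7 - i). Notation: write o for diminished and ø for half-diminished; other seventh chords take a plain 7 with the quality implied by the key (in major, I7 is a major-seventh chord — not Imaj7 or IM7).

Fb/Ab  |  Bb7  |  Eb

Fb/Ab: Fb with this quality isn't in the key; a major triad on b2 is the Neapolitan sixth, bII6 (third, Ab, in the bass — hence the 6).
Bb7: root Bb is the dominant; dominant seventh chord there is V7.
Eb has root Eb, degree 1 in Eb major, so I.

bII6 - V7 - I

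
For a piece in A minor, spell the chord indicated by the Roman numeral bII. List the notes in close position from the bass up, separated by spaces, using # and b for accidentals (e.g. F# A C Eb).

bII is the Neapolitan chord — a major triad on the lowered second degree. In A minor that root is Bb.
So the chord is Bb-D-F, a major triad.

Bb D F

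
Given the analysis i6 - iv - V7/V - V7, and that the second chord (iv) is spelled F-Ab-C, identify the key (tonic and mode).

C minor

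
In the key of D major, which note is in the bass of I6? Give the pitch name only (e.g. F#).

I in D major has root D; the chord is D-F#-A.
The figure 6 means first inversion — the third is in the bass.

F#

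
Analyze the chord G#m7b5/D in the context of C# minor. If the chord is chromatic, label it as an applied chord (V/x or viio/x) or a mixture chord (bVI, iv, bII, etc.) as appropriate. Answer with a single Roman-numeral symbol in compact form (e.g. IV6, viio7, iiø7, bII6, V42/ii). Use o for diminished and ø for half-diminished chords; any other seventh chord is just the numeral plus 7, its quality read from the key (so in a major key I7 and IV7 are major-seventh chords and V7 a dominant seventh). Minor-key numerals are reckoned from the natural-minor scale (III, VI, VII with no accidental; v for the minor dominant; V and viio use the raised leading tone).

viiø43/VI

Stacked in thirds the chord is G#-B-D-F#: a half-diminished seventh chord on G#.
G# sits a half step below A (VI in C# minor); a diminished chord there is the applied leading-tone chord of VI.
With D in the bass the chord is in second inversion, so the figured bass is 43.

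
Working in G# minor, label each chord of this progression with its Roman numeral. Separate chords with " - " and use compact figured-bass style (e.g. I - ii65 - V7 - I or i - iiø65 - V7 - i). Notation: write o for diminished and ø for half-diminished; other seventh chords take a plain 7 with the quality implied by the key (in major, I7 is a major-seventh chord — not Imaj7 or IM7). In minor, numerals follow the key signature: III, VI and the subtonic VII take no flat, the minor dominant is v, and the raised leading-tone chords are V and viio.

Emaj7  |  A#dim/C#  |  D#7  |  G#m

Emaj7: major seventh chord on E = scale degree 6 → VI7.
A#dim/C# has root A#, degree 2 in G# minor, so iio6.
D#7: root D# is the dominant; dominant seventh chord there is V7.
G#m has root G#, degree 1 in G# minor, so i.

VI7 - iio6 - V7 - i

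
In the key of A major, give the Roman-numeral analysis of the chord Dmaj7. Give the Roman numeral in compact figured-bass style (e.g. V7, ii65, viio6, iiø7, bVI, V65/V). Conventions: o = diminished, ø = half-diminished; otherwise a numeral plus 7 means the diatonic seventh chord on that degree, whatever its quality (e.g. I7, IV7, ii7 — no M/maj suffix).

IV7

The pitches D-F#-A-C# form a major seventh chord rooted on D.
D is scale degree 4 in A major, and a major seventh chord on that degree is written IV7.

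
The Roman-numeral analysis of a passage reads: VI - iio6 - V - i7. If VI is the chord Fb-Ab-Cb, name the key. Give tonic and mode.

VI is given as Fb-Ab-Cb — a major triad with root Fb.
If Fb is scale degree 6 and the mode makes that degree carry a major triad, the tonic is Ab and the mode is minor.

Ab minor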